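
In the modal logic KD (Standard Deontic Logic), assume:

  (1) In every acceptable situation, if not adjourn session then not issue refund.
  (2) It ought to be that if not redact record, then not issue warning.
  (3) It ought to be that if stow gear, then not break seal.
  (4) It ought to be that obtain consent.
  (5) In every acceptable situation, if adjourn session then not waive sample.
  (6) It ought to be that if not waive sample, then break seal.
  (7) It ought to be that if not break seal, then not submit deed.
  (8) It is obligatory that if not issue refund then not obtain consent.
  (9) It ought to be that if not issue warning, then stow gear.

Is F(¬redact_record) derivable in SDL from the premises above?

Yes

Premise 4 gives O(obtain_consent).
The contrapositive of premise 8 (O(¬issue_refund → ¬obtain_consent)) is O(obtain_consent → issue_refund), and O(obtain_consent) is already established, so O(issue_refund).
The contrapositive of premise 1 (O(¬adjourn_session → ¬issue_refund)) is O(issue_refund → adjourn_session), and O(issue_refund) is already established, so O(adjourn_session).
With premise 5, O(adjourn_session → ¬waive_sample), the K-axiom yields O(¬waive_sample).
From O(¬waive_sample) and premise 6, O(¬waive_sample → break_seal), we obtain O(break_seal).
Premise 3 is O(stow_gear → ¬break_seal); contrapositively O(break_seal → ¬stow_gear). Since O(break_seal) holds, K gives O(¬stow_gear).
Premise 9, O(¬issue_warning → stow_gear), contraposes to O(¬stow_gear → issue_warning); with O(¬stow_gear) we get O(issue_warning).
Premise 2 is O(¬redact_record → ¬issue_warning); contrapositively O(issue_warning → redact_record). Since O(issue_warning) holds, K gives O(redact_record).
Premise 7 does not contribute to this derivation.
So O(redact_record) holds, i.e. F(¬redact_record). The claim follows.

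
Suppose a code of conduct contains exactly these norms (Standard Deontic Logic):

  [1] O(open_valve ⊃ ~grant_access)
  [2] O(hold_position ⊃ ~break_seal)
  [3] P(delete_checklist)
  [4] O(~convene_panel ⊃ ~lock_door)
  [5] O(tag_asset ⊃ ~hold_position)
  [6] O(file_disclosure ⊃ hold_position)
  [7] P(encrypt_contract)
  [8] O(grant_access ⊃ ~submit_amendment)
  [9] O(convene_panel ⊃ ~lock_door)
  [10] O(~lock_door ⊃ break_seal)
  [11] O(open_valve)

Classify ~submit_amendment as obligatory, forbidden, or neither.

Neither

Premise 8 is O(grant_access ⊃ ~submit_amendment), but O(grant_access) is not derivable from the premises, so it does not yield O(~submit_amendment).
No premise or chain of K-axiom applications forces O(~submit_amendment), and none forces O(submit_amendment). So ~submit_amendment is neither obligatory nor forbidden under these norms.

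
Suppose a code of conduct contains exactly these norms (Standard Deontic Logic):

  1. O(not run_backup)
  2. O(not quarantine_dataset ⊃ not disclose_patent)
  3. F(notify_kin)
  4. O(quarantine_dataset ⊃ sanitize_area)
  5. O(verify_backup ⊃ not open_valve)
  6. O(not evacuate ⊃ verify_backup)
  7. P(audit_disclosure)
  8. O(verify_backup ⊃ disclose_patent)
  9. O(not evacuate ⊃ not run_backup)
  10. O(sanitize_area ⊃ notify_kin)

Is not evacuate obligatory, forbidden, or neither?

Forbidden

Premise 3, F(notify_kin), is equivalent to O(not notify_kin).
Premise 10 is O(sanitize_area ⊃ notify_kin); contrapositively O(not notify_kin ⊃ not sanitize_area). Since O(not notify_kin) holds, K gives O(not sanitize_area).
The contrapositive of premise 4 (O(quarantine_dataset ⊃ sanitize_area)) is O(not sanitize_area ⊃ not quarantine_dataset), and O(not sanitize_area) is already established, so O(not quarantine_dataset).
From O(not quarantine_dataset) and premise 2, O(not quarantine_dataset ⊃ not disclose_patent), we obtain O(not disclose_patent).
The contrapositive of premise 8 (O(verify_backup ⊃ disclose_patent)) is O(not disclose_patent ⊃ not verify_backup), and O(not disclose_patent) is already established, so O(not verify_backup).
The contrapositive of premise 6 (O(not evacuate ⊃ verify_backup)) is O(not verify_backup ⊃ evacuate), and O(not verify_backup) is already established, so O(evacuate).
Premises 1, 5, 7, 9 do not contribute to this derivation.
Thus O(evacuate), which is F(not evacuate): not evacuate is forbidden.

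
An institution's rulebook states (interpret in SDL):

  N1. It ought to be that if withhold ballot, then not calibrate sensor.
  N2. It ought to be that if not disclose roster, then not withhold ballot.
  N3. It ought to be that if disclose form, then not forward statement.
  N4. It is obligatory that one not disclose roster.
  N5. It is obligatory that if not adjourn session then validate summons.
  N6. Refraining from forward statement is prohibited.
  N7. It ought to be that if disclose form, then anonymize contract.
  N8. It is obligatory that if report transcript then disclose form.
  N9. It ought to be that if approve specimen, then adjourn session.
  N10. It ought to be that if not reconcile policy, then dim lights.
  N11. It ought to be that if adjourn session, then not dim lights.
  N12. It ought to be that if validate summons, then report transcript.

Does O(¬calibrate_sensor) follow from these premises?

No

Premise 1 is O(withhold_ballot → ¬calibrate_sensor), but O(withhold_ballot) is not derivable from the premises, so it does not yield O(¬calibrate_sensor).
No other premise forces O(¬calibrate_sensor). An ideal world satisfying every premise can still have ¬calibrate_sensor false, so O(¬calibrate_sensor) is not derivable.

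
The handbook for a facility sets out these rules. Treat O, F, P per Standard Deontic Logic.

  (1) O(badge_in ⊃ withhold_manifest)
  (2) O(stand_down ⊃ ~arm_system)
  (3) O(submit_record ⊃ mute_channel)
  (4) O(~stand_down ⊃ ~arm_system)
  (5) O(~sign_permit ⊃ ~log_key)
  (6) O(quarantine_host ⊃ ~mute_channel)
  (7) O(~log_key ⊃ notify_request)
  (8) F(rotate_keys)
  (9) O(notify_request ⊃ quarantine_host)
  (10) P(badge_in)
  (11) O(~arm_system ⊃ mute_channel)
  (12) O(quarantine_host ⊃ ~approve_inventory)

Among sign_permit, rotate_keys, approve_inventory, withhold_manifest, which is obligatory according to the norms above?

sign_permit

Premises 4 and 2 are O(~stand_down ⊃ ~arm_system) and O(stand_down ⊃ ~arm_system); every ideal world satisfies ~stand_down or stand_down, so in either case ~arm_system holds — hence O(~arm_system).
From O(~arm_system) and premise 11, O(~arm_system ⊃ mute_channel), we obtain O(mute_channel).
Premise 6 is O(quarantine_host ⊃ ~mute_channel); contrapositively O(mute_channel ⊃ ~quarantine_host). Since O(mute_channel) holds, K gives O(~quarantine_host).
Premise 9 is O(notify_request ⊃ quarantine_host); contrapositively O(~quarantine_host ⊃ ~notify_request). Since O(~quarantine_host) holds, K gives O(~notify_request).
Premise 7, O(~log_key ⊃ notify_request), contraposes to O(~notify_request ⊃ log_key); with O(~notify_request) we get O(log_key).
Premise 5 is O(~sign_permit ⊃ ~log_key); contrapositively O(log_key ⊃ sign_permit). Since O(log_key) holds, K gives O(sign_permit).
So O(sign_permit) holds — sign_permit is obligatory. None of the other listed options is made obligatory by any chain of premises.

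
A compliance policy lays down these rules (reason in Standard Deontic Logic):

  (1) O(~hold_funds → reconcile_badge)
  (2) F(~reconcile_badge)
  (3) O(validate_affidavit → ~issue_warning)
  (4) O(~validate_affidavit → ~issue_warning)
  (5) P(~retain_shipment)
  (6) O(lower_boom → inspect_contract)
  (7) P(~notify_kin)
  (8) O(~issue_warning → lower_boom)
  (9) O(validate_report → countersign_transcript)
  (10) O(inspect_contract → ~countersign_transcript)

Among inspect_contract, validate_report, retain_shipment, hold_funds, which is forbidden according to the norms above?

Premises 3 and 4 are O(validate_affidavit → ~issue_warning) and O(~validate_affidavit → ~issue_warning); every ideal world satisfies validate_affidavit or ~validate_affidavit, so in either case ~issue_warning holds — hence O(~issue_warning).
With premise 8, O(~issue_warning → lower_boom), the K-axiom yields O(lower_boom).
With premise 6, O(lower_boom → inspect_contract), the K-axiom yields O(inspect_contract).
From O(inspect_contract) and premise 10, O(inspect_contract → ~countersign_transcript), we obtain O(~countersign_transcript).
Premise 9 is O(validate_report → countersign_transcript); contrapositively O(~countersign_transcript → ~validate_report). Since O(~countersign_transcript) holds, K gives O(~validate_report).
So O(~validate_report) holds, i.e. validate_report is forbidden. None of the other listed options is forbidden under the premises.

validate_report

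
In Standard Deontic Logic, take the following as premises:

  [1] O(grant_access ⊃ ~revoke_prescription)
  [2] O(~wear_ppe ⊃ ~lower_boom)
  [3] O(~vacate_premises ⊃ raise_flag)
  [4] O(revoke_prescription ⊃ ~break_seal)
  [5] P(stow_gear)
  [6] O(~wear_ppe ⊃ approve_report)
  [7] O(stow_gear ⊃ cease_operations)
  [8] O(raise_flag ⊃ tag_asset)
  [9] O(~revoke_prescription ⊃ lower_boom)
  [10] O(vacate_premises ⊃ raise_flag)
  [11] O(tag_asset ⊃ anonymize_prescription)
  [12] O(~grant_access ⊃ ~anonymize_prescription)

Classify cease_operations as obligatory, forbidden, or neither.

Neither

Premise 7 is O(stow_gear ⊃ cease_operations), but O(stow_gear) is not derivable from the premises (the permission P(stow_gear) asserts only ~O(~stow_gear), not O(stow_gear)), so it does not yield O(cease_operations).
No premise or chain of K-axiom applications forces O(cease_operations), and none forces O(~cease_operations). So cease_operations is neither obligatory nor forbidden under these norms.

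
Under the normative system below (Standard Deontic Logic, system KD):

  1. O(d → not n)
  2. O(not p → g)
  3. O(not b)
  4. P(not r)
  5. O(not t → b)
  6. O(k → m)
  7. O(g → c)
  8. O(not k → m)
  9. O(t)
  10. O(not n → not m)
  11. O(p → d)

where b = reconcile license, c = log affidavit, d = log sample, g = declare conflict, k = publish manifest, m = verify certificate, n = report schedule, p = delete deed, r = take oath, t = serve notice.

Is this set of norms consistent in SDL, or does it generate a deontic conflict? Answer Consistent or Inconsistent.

Premise 5 is O(not t → b), but O(not t) is not derivable from the premises, so it does not yield O(b).
So O(b) is not derivable, and the apparent clash with O(not b) does not arise.
A world satisfying every obligation exists (e.g. b=false, c=true, d=false, g=true, k=false, m=true, n=true, p=false, r=false, t=true); no atom is both obligatory and forbidden, so the set is consistent.

Consistent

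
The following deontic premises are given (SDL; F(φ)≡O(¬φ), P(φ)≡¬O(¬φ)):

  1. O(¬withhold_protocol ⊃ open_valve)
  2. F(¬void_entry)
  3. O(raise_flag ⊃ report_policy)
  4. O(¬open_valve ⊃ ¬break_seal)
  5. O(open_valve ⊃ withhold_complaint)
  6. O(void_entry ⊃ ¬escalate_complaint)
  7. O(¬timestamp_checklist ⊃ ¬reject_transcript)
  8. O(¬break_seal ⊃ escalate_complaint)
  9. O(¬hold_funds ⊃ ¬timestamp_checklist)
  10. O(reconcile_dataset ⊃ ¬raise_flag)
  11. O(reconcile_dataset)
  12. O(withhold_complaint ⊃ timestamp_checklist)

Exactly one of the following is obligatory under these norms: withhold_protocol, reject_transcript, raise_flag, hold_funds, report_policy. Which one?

hold_funds

F(¬void_entry) at premise 2 means O(void_entry).
Applying K to premise 6 (O(void_entry ⊃ ¬escalate_complaint)) and O(void_entry) yields O(¬escalate_complaint).
Premise 8, O(¬break_seal ⊃ escalate_complaint), contraposes to O(¬escalate_complaint ⊃ break_seal); with O(¬escalate_complaint) we get O(break_seal).
Premise 4, O(¬open_valve ⊃ ¬break_seal), contraposes to O(break_seal ⊃ open_valve); with O(break_seal) we get O(open_valve).
With premise 5, O(open_valve ⊃ withhold_complaint), the K-axiom yields O(withhold_complaint).
Applying K to premise 12 (O(withhold_complaint ⊃ timestamp_checklist)) and O(withhold_complaint) yields O(timestamp_checklist).
The contrapositive of premise 9 (O(¬hold_funds ⊃ ¬timestamp_checklist)) is O(timestamp_checklist ⊃ hold_funds), and O(timestamp_checklist) is already established, so O(hold_funds).
So O(hold_funds) holds — hold_funds is obligatory. None of the other listed options is made obligatory by any chain of premises.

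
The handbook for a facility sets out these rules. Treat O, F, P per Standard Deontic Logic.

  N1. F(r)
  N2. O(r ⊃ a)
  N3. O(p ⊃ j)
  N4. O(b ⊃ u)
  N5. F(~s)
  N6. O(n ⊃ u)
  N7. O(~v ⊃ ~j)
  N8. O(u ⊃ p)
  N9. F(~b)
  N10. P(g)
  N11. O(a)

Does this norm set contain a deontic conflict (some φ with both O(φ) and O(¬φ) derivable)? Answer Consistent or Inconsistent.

Consistent

Premise 2 is O(r ⊃ a); even if O(a) held, inferring O(r) would be affirming the consequent — invalid.
So O(r) is not derivable, and the apparent clash with O(~r) does not arise.
A world satisfying every obligation exists (e.g. a=true, b=true, g=false, j=true, n=false, p=true, r=false, s=true, u=true, v=true); no atom is both obligatory and forbidden, so the set is consistent.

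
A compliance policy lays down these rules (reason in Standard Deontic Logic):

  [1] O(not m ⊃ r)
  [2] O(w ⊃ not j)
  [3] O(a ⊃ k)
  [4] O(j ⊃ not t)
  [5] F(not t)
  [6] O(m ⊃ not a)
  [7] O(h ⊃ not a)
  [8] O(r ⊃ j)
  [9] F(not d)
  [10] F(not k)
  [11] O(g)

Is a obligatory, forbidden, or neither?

Forbidden

Premise 5, F(not t), is equivalent to O(t).
Premise 4 is O(j ⊃ not t); contrapositively O(t ⊃ not j). Since O(t) holds, K gives O(not j).
Premise 8, O(r ⊃ j), contraposes to O(not j ⊃ not r); with O(not j) we get O(not r).
The contrapositive of premise 1 (O(not m ⊃ r)) is O(not r ⊃ m), and O(not r) is already established, so O(m).
Premise 6 is O(m ⊃ not a); since O(m), deontic closure gives O(not a).
Premises 2, 3, 7, 9, 10, 11 do not contribute to this derivation.
Thus O(not a), which is F(a): a is forbidden.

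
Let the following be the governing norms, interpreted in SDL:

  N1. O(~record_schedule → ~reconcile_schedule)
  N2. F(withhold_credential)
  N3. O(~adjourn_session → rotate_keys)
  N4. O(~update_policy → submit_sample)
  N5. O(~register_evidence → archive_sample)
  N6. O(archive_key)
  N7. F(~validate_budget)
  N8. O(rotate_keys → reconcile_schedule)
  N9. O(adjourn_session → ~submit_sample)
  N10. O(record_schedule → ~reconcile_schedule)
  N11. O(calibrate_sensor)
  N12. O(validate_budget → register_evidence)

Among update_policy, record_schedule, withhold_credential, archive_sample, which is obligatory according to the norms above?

Premises 1 and 10 cover both cases: O(~record_schedule → ~reconcile_schedule) and O(record_schedule → ~reconcile_schedule). Since ~record_schedule ∨ record_schedule is a tautology, O(~reconcile_schedule) follows.
Premise 8 is O(rotate_keys → reconcile_schedule); contrapositively O(~reconcile_schedule → ~rotate_keys). Since O(~reconcile_schedule) holds, K gives O(~rotate_keys).
Premise 3 is O(~adjourn_session → rotate_keys); contrapositively O(~rotate_keys → adjourn_session). Since O(~rotate_keys) holds, K gives O(adjourn_session).
Premise 9 is O(adjourn_session → ~submit_sample); since O(adjourn_session), deontic closure gives O(~submit_sample).
Premise 4, O(~update_policy → submit_sample), contraposes to O(~submit_sample → update_policy); with O(~submit_sample) we get O(update_policy).
So O(update_policy) holds — update_policy is obligatory. None of the other listed options is made obligatory by any chain of premises.

update_policy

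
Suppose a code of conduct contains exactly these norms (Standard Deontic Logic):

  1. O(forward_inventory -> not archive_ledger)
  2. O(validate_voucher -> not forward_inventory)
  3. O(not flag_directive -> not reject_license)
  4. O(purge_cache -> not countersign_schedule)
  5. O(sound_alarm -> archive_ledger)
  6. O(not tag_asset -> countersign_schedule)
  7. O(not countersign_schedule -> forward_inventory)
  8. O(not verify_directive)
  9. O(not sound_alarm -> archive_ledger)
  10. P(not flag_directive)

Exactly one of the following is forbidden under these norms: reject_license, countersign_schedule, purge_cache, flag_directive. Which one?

Premises 9 and 5 are O(not sound_alarm -> archive_ledger) and O(sound_alarm -> archive_ledger); every ideal world satisfies not sound_alarm or sound_alarm, so in either case archive_ledger holds — hence O(archive_ledger).
Premise 1, O(forward_inventory -> not archive_ledger), contraposes to O(archive_ledger -> not forward_inventory); with O(archive_ledger) we get O(not forward_inventory).
The contrapositive of premise 7 (O(not countersign_schedule -> forward_inventory)) is O(not forward_inventory -> countersign_schedule), and O(not forward_inventory) is already established, so O(countersign_schedule).
Premise 4, O(purge_cache -> not countersign_schedule), contraposes to O(countersign_schedule -> not purge_cache); with O(countersign_schedule) we get O(not purge_cache).
So O(not purge_cache) holds, i.e. purge_cache is forbidden. None of the other listed options is forbidden under the premises.

purge_cache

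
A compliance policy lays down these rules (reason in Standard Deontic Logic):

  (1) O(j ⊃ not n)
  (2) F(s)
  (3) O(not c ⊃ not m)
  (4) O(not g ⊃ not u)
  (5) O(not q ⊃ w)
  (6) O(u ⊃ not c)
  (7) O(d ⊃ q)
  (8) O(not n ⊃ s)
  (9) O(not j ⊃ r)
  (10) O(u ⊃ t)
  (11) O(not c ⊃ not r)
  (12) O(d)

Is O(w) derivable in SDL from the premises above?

Premise 5 is O(not q ⊃ w), but O(not q) is not derivable from the premises, so it does not yield O(w).
No other premise forces O(w). An ideal world satisfying every premise can still have w false, so O(w) is not derivable.

No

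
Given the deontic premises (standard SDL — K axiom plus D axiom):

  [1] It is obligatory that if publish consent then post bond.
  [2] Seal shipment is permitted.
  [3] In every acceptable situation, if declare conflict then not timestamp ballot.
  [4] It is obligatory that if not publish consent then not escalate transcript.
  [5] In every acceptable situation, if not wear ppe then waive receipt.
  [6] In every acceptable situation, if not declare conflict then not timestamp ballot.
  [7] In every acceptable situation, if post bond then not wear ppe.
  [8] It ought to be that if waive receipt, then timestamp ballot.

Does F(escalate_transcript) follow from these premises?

Yes

Premises 3 and 6 cover both cases: O(declare_conflict → ¬timestamp_ballot) and O(¬declare_conflict → ¬timestamp_ballot). Since declare_conflict ∨ ¬declare_conflict is a tautology, O(¬timestamp_ballot) follows.
The contrapositive of premise 8 (O(waive_receipt → timestamp_ballot)) is O(¬timestamp_ballot → ¬waive_receipt), and O(¬timestamp_ballot) is already established, so O(¬waive_receipt).
Premise 5, O(¬wear_ppe → waive_receipt), contraposes to O(¬waive_receipt → wear_ppe); with O(¬waive_receipt) we get O(wear_ppe).
Premise 7, O(post_bond → ¬wear_ppe), contraposes to O(wear_ppe → ¬post_bond); with O(wear_ppe) we get O(¬post_bond).
The contrapositive of premise 1 (O(publish_consent → post_bond)) is O(¬post_bond → ¬publish_consent), and O(¬post_bond) is already established, so O(¬publish_consent).
With premise 4, O(¬publish_consent → ¬escalate_transcript), the K-axiom yields O(¬escalate_transcript).
Premise 2 does not contribute to this derivation.
So O(¬escalate_transcript) holds, i.e. F(escalate_transcript). The claim follows.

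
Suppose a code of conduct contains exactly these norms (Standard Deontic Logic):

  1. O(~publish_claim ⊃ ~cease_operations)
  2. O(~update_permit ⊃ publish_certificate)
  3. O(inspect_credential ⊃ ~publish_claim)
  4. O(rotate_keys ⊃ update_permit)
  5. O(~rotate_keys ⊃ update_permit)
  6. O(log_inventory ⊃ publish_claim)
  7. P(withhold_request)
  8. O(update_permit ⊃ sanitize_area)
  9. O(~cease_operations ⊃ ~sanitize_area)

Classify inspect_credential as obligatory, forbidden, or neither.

By case analysis on ~rotate_keys: premise 5 gives O(~rotate_keys ⊃ update_permit) and premise 4 gives O(rotate_keys ⊃ update_permit), so O(update_permit) either way.
With premise 8, O(update_permit ⊃ sanitize_area), the K-axiom yields O(sanitize_area).
Premise 9 is O(~cease_operations ⊃ ~sanitize_area); contrapositively O(sanitize_area ⊃ cease_operations). Since O(sanitize_area) holds, K gives O(cease_operations).
Premise 1 is O(~publish_claim ⊃ ~cease_operations); contrapositively O(cease_operations ⊃ publish_claim). Since O(cease_operations) holds, K gives O(publish_claim).
The contrapositive of premise 3 (O(inspect_credential ⊃ ~publish_claim)) is O(publish_claim ⊃ ~inspect_credential), and O(publish_claim) is already established, so O(~inspect_credential).
Premises 2, 6, 7 do not contribute to this derivation.
Thus O(~inspect_credential), which is F(inspect_credential): inspect_credential is forbidden.

Forbidden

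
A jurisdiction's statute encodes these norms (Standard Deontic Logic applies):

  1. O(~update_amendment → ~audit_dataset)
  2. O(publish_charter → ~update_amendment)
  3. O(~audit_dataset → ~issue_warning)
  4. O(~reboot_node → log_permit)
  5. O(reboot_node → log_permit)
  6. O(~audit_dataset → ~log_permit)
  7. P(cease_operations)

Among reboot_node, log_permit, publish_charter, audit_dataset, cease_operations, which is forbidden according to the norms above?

publish_charter

By case analysis on reboot_node: premise 5 gives O(reboot_node → log_permit) and premise 4 gives O(~reboot_node → log_permit), so O(log_permit) either way.
Premise 6, O(~audit_dataset → ~log_permit), contraposes to O(log_permit → audit_dataset); with O(log_permit) we get O(audit_dataset).
Premise 1 is O(~update_amendment → ~audit_dataset); contrapositively O(audit_dataset → update_amendment). Since O(audit_dataset) holds, K gives O(update_amendment).
Premise 2, O(publish_charter → ~update_amendment), contraposes to O(update_amendment → ~publish_charter); with O(update_amendment) we get O(~publish_charter).
So O(~publish_charter) holds, i.e. publish_charter is forbidden. None of the other listed options is forbidden under the premises.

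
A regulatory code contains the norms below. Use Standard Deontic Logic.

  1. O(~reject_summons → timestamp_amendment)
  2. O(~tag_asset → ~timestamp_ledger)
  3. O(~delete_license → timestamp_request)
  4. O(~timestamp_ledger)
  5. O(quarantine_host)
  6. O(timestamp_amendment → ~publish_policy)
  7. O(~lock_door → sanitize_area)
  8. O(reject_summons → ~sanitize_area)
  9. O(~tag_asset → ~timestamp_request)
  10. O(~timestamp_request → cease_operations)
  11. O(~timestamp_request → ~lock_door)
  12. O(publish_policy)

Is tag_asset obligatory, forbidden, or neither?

Premise 12 gives O(publish_policy).
Premise 6, O(timestamp_amendment → ~publish_policy), contraposes to O(publish_policy → ~timestamp_amendment); with O(publish_policy) we get O(~timestamp_amendment).
The contrapositive of premise 1 (O(~reject_summons → timestamp_amendment)) is O(~timestamp_amendment → reject_summons), and O(~timestamp_amendment) is already established, so O(reject_summons).
From O(reject_summons) and premise 8, O(reject_summons → ~sanitize_area), we obtain O(~sanitize_area).
The contrapositive of premise 7 (O(~lock_door → sanitize_area)) is O(~sanitize_area → lock_door), and O(~sanitize_area) is already established, so O(lock_door).
Premise 11 is O(~timestamp_request → ~lock_door); contrapositively O(lock_door → timestamp_request). Since O(lock_door) holds, K gives O(timestamp_request).
Premise 9 is O(~tag_asset → ~timestamp_request); contrapositively O(timestamp_request → tag_asset). Since O(timestamp_request) holds, K gives O(tag_asset).
Premises 2, 3, 4, 5, 10 do not contribute to this derivation.
Hence tag_asset is obligatory.

Obligatory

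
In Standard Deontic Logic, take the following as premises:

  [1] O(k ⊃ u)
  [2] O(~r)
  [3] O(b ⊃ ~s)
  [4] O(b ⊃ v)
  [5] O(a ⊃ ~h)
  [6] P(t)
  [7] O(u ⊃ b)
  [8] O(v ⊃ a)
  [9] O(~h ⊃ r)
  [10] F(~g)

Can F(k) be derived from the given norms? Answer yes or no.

Yes

Premise 2 states O(~r) outright.
Premise 9, O(~h ⊃ r), contraposes to O(~r ⊃ h); with O(~r) we get O(h).
The contrapositive of premise 5 (O(a ⊃ ~h)) is O(h ⊃ ~a), and O(h) is already established, so O(~a).
The contrapositive of premise 8 (O(v ⊃ a)) is O(~a ⊃ ~v), and O(~a) is already established, so O(~v).
Premise 4 is O(b ⊃ v); contrapositively O(~v ⊃ ~b). Since O(~v) holds, K gives O(~b).
The contrapositive of premise 7 (O(u ⊃ b)) is O(~b ⊃ ~u), and O(~b) is already established, so O(~u).
Premise 1, O(k ⊃ u), contraposes to O(~u ⊃ ~k); with O(~u) we get O(~k).
Premises 3, 6, 10 do not contribute to this derivation.
So O(~k) holds, i.e. F(k). The claim follows.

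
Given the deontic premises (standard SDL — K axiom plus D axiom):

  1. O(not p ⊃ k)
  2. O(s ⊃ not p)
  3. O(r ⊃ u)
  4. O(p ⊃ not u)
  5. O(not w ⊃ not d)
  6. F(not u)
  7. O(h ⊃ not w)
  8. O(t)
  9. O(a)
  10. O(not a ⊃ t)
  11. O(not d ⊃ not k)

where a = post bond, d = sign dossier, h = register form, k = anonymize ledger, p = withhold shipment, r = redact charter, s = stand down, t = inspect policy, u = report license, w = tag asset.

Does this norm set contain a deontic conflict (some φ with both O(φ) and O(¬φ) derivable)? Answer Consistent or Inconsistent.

Premise 10 is O(not a ⊃ t); even if O(t) held, inferring O(not a) would be affirming the consequent — invalid.
So O(not a) is not derivable, and the apparent clash with O(a) does not arise.
A world satisfying every obligation exists (e.g. a=true, d=true, h=false, k=true, p=false, r=false, s=false, t=true, u=true, w=true); no atom is both obligatory and forbidden, so the set is consistent.

Consistent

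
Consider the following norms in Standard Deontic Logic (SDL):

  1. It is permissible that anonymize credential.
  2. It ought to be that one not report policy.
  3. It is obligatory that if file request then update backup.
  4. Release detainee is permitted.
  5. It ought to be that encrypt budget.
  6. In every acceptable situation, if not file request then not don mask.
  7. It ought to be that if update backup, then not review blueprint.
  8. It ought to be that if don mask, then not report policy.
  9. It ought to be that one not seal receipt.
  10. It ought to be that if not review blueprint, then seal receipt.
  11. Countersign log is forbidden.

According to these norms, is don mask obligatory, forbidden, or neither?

Forbidden

Premise 9 gives O(¬seal_receipt).
Premise 10 is O(¬review_blueprint → seal_receipt); contrapositively O(¬seal_receipt → review_blueprint). Since O(¬seal_receipt) holds, K gives O(review_blueprint).
Premise 7, O(update_backup → ¬review_blueprint), contraposes to O(review_blueprint → ¬update_backup); with O(review_blueprint) we get O(¬update_backup).
Premise 3 is O(file_request → update_backup); contrapositively O(¬update_backup → ¬file_request). Since O(¬update_backup) holds, K gives O(¬file_request).
Premise 6 is O(¬file_request → ¬don_mask); since O(¬file_request), deontic closure gives O(¬don_mask).
Premises 1, 2, 4, 5, 8, 11 do not contribute to this derivation.
Thus O(¬don_mask), which is F(don_mask): don_mask is forbidden.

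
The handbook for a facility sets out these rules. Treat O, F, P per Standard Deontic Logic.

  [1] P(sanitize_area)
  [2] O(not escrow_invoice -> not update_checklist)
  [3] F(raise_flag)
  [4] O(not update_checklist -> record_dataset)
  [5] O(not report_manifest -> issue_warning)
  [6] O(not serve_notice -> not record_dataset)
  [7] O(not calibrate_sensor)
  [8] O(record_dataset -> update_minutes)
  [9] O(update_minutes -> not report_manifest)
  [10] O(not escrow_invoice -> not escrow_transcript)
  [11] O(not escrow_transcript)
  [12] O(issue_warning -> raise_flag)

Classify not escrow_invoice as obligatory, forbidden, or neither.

Forbidden

Premise 3, F(raise_flag), is equivalent to O(not raise_flag).
Premise 12, O(issue_warning -> raise_flag), contraposes to O(not raise_flag -> not issue_warning); with O(not raise_flag) we get O(not issue_warning).
Premise 5, O(not report_manifest -> issue_warning), contraposes to O(not issue_warning -> report_manifest); with O(not issue_warning) we get O(report_manifest).
Premise 9 is O(update_minutes -> not report_manifest); contrapositively O(report_manifest -> not update_minutes). Since O(report_manifest) holds, K gives O(not update_minutes).
Premise 8, O(record_dataset -> update_minutes), contraposes to O(not update_minutes -> not record_dataset); with O(not update_minutes) we get O(not record_dataset).
Premise 4 is O(not update_checklist -> record_dataset); contrapositively O(not record_dataset -> update_checklist). Since O(not record_dataset) holds, K gives O(update_checklist).
Premise 2, O(not escrow_invoice -> not update_checklist), contraposes to O(update_checklist -> escrow_invoice); with O(update_checklist) we get O(escrow_invoice).
Premises 1, 6, 7, 10, 11 do not contribute to this derivation.
Thus O(escrow_invoice), which is F(not escrow_invoice): not escrow_invoice is forbidden.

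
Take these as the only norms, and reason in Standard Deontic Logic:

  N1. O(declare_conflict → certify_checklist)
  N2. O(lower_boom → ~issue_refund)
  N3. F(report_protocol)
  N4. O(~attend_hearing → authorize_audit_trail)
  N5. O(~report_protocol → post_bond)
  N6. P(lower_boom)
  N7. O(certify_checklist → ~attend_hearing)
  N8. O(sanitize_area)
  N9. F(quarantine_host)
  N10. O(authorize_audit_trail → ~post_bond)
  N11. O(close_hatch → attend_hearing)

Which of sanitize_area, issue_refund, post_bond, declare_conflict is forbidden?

Premise 3, F(report_protocol), is equivalent to O(~report_protocol).
With premise 5, O(~report_protocol → post_bond), the K-axiom yields O(post_bond).
The contrapositive of premise 10 (O(authorize_audit_trail → ~post_bond)) is O(post_bond → ~authorize_audit_trail), and O(post_bond) is already established, so O(~authorize_audit_trail).
Premise 4, O(~attend_hearing → authorize_audit_trail), contraposes to O(~authorize_audit_trail → attend_hearing); with O(~authorize_audit_trail) we get O(attend_hearing).
Premise 7 is O(certify_checklist → ~attend_hearing); contrapositively O(attend_hearing → ~certify_checklist). Since O(attend_hearing) holds, K gives O(~certify_checklist).
The contrapositive of premise 1 (O(declare_conflict → certify_checklist)) is O(~certify_checklist → ~declare_conflict), and O(~certify_checklist) is already established, so O(~declare_conflict).
So O(~declare_conflict) holds, i.e. declare_conflict is forbidden. None of the other listed options is forbidden under the premises.

declare_conflict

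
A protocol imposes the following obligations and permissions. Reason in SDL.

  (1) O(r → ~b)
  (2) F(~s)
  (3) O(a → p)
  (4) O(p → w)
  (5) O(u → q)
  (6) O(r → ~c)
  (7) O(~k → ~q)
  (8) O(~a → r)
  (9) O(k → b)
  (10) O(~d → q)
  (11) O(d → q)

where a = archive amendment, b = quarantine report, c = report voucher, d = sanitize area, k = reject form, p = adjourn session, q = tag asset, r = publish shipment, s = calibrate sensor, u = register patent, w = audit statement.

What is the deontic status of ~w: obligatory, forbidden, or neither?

Forbidden

By case analysis on d: premise 11 gives O(d → q) and premise 10 gives O(~d → q), so O(q) either way.
The contrapositive of premise 7 (O(~k → ~q)) is O(q → k), and O(q) is already established, so O(k).
From O(k) and premise 9, O(k → b), we obtain O(b).
Premise 1 is O(r → ~b); contrapositively O(b → ~r). Since O(b) holds, K gives O(~r).
Premise 8, O(~a → r), contraposes to O(~r → a); with O(~r) we get O(a).
From O(a) and premise 3, O(a → p), we obtain O(p).
Premise 4 is O(p → w); since O(p), deontic closure gives O(w).
Premises 2, 5, 6 do not contribute to this derivation.
Thus O(w), which is F(~w): ~w is forbidden.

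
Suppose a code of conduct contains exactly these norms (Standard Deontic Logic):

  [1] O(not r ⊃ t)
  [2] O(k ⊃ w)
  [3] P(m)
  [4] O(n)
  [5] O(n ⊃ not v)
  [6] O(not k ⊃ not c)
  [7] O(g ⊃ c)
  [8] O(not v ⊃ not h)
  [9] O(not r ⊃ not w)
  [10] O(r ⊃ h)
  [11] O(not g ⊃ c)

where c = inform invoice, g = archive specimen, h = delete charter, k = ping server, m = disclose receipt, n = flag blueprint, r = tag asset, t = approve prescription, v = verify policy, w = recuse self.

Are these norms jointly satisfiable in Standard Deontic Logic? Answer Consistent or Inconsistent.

Inconsistent

Premises 7 and 11 cover both cases: O(g ⊃ c) and O(not g ⊃ c). Since g ∨ not g is a tautology, O(c) follows.
Premise 6 is O(not k ⊃ not c); contrapositively O(c ⊃ k). Since O(c) holds, K gives O(k).
From O(k) and premise 2, O(k ⊃ w), we obtain O(w).
Premise 9, O(not r ⊃ not w), contraposes to O(w ⊃ r); with O(w) we get O(r).
From O(r) and premise 10, O(r ⊃ h), we obtain O(h).
The contrapositive of premise 8 (O(not v ⊃ not h)) is O(h ⊃ v), and O(h) is already established, so O(v).
Premise 5 is O(n ⊃ not v); contrapositively O(v ⊃ not n). Since O(v) holds, K gives O(not n).
However, premise 4 gives O(n).
We now have both O(not n) and O(n) — n is simultaneously obligatory and forbidden, violating the D-axiom.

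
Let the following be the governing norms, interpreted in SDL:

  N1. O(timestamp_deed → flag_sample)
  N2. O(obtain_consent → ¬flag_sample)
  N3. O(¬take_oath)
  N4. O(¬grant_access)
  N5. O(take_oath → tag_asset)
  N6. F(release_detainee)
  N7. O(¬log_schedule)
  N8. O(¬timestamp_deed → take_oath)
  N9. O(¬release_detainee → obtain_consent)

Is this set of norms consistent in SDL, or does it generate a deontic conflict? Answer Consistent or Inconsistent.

Inconsistent

Premise 3 states O(¬take_oath) outright.
Premise 8, O(¬timestamp_deed → take_oath), contraposes to O(¬take_oath → timestamp_deed); with O(¬take_oath) we get O(timestamp_deed).
From O(timestamp_deed) and premise 1, O(timestamp_deed → flag_sample), we obtain O(flag_sample).
Premise 2 is O(obtain_consent → ¬flag_sample); contrapositively O(flag_sample → ¬obtain_consent). Since O(flag_sample) holds, K gives O(¬obtain_consent).
Premise 9 is O(¬release_detainee → obtain_consent); contrapositively O(¬obtain_consent → release_detainee). Since O(¬obtain_consent) holds, K gives O(release_detainee).
But premise 6, F(release_detainee), means O(¬release_detainee).
We now have both O(release_detainee) and O(¬release_detainee) — release_detainee is simultaneously obligatory and forbidden, violating the D-axiom.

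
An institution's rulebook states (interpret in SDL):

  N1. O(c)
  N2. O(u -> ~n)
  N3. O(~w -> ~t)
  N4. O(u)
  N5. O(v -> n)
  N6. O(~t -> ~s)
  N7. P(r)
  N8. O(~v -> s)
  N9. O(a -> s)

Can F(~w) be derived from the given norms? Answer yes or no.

Yes

Premise 4 states O(u) outright.
From O(u) and premise 2, O(u -> ~n), we obtain O(~n).
Premise 5, O(v -> n), contraposes to O(~n -> ~v); with O(~n) we get O(~v).
With premise 8, O(~v -> s), the K-axiom yields O(s).
The contrapositive of premise 6 (O(~t -> ~s)) is O(s -> t), and O(s) is already established, so O(t).
The contrapositive of premise 3 (O(~w -> ~t)) is O(t -> w), and O(t) is already established, so O(w).
Premises 1, 7, 9 do not contribute to this derivation.
So O(w) holds, i.e. F(~w). The claim follows.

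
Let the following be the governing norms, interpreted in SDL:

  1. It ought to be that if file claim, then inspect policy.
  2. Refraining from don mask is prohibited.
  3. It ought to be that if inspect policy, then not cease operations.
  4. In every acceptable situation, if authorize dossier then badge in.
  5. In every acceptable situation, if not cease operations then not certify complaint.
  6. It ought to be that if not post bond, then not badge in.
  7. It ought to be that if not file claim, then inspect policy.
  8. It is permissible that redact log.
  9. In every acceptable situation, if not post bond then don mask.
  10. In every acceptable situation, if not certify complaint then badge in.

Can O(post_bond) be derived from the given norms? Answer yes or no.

Yes

Premises 7 and 1 cover both cases: O(¬file_claim → inspect_policy) and O(file_claim → inspect_policy). Since ¬file_claim ∨ file_claim is a tautology, O(inspect_policy) follows.
Applying K to premise 3 (O(inspect_policy → ¬cease_operations)) and O(inspect_policy) yields O(¬cease_operations).
Premise 5 is O(¬cease_operations → ¬certify_complaint); since O(¬cease_operations), deontic closure gives O(¬certify_complaint).
From O(¬certify_complaint) and premise 10, O(¬certify_complaint → badge_in), we obtain O(badge_in).
Premise 6, O(¬post_bond → ¬badge_in), contraposes to O(badge_in → post_bond); with O(badge_in) we get O(post_bond).
Premises 2, 4, 8, 9 do not contribute to this derivation.
So O(post_bond) follows.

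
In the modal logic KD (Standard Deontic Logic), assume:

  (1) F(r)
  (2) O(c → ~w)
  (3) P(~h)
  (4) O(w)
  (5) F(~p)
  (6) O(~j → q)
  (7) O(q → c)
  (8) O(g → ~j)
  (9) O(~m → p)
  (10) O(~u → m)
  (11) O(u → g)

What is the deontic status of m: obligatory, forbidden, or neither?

Obligatory

Premise 4 states O(w) outright.
Premise 2 is O(c → ~w); contrapositively O(w → ~c). Since O(w) holds, K gives O(~c).
Premise 7 is O(q → c); contrapositively O(~c → ~q). Since O(~c) holds, K gives O(~q).
The contrapositive of premise 6 (O(~j → q)) is O(~q → j), and O(~q) is already established, so O(j).
The contrapositive of premise 8 (O(g → ~j)) is O(j → ~g), and O(j) is already established, so O(~g).
Premise 11 is O(u → g); contrapositively O(~g → ~u). Since O(~g) holds, K gives O(~u).
Applying K to premise 10 (O(~u → m)) and O(~u) yields O(m).
Premises 1, 3, 5, 9 do not contribute to this derivation.
Hence m is obligatory.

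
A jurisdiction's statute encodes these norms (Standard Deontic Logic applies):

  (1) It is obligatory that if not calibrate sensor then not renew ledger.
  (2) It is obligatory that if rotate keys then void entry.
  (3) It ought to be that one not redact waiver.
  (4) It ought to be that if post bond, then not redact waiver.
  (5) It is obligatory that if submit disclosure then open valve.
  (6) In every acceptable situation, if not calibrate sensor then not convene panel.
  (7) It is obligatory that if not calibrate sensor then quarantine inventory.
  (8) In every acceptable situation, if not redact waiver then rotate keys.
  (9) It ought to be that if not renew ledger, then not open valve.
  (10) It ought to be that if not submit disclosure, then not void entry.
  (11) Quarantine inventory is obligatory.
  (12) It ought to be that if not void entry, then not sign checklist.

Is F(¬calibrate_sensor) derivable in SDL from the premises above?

Premise 3 gives O(¬redact_waiver).
Applying K to premise 8 (O(¬redact_waiver → rotate_keys)) and O(¬redact_waiver) yields O(rotate_keys).
With premise 2, O(rotate_keys → void_entry), the K-axiom yields O(void_entry).
The contrapositive of premise 10 (O(¬submit_disclosure → ¬void_entry)) is O(void_entry → submit_disclosure), and O(void_entry) is already established, so O(submit_disclosure).
From O(submit_disclosure) and premise 5, O(submit_disclosure → open_valve), we obtain O(open_valve).
Premise 9 is O(¬renew_ledger → ¬open_valve); contrapositively O(open_valve → renew_ledger). Since O(open_valve) holds, K gives O(renew_ledger).
Premise 1, O(¬calibrate_sensor → ¬renew_ledger), contraposes to O(renew_ledger → calibrate_sensor); with O(renew_ledger) we get O(calibrate_sensor).
Premises 4, 6, 7, 11, 12 do not contribute to this derivation.
So O(calibrate_sensor) holds, i.e. F(¬calibrate_sensor). The claim follows.

Yes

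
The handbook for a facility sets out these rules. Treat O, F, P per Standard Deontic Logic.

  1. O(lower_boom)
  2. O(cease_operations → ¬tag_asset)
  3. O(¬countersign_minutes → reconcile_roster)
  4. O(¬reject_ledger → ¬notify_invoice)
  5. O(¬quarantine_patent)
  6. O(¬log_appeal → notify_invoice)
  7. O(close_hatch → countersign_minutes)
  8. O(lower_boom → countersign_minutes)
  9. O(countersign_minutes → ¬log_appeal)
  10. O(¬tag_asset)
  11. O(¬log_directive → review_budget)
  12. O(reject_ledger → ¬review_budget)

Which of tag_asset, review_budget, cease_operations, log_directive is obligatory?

log_directive

Premise 1 states O(lower_boom) outright.
With premise 8, O(lower_boom → countersign_minutes), the K-axiom yields O(countersign_minutes).
Premise 9 is O(countersign_minutes → ¬log_appeal); since O(countersign_minutes), deontic closure gives O(¬log_appeal).
With premise 6, O(¬log_appeal → notify_invoice), the K-axiom yields O(notify_invoice).
Premise 4 is O(¬reject_ledger → ¬notify_invoice); contrapositively O(notify_invoice → reject_ledger). Since O(notify_invoice) holds, K gives O(reject_ledger).
From O(reject_ledger) and premise 12, O(reject_ledger → ¬review_budget), we obtain O(¬review_budget).
Premise 11, O(¬log_directive → review_budget), contraposes to O(¬review_budget → log_directive); with O(¬review_budget) we get O(log_directive).
So O(log_directive) holds — log_directive is obligatory. None of the other listed options is made obligatory by any chain of premises.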